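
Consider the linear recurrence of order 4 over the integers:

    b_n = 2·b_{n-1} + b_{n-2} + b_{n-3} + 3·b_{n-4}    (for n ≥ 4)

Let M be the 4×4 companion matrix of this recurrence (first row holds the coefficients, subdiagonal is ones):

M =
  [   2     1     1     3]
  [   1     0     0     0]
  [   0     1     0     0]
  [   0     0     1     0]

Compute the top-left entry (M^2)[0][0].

5

(M^2)[0][0] is the top entry after applying M 2 times to the unit state (1, 0, 0, 0). Equivalently it is h_{5} for the auxiliary sequence (h_n) obeying the same recurrence with h_3 = 1 and h_i = 0 for 0 ≤ i < 3:
h_4 = 2·1 + 1·0 + 1·0 + 3·0 = 2
h_5 = 2·2 + 1·1 + 1·0 + 3·0 = 5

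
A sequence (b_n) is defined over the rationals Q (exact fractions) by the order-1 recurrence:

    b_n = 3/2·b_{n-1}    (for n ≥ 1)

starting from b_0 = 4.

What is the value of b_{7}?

2187/32

b_1 = 3/2·4 = 6
b_2 = 3/2·6 = 9
b_3 = 3/2·9 = 27/2
b_4 = 3/2·27/2 = 81/4
b_5 = 3/2·81/4 = 243/8
b_6 = 3/2·243/8 = 729/16
b_7 = 3/2·729/16 = 2187/32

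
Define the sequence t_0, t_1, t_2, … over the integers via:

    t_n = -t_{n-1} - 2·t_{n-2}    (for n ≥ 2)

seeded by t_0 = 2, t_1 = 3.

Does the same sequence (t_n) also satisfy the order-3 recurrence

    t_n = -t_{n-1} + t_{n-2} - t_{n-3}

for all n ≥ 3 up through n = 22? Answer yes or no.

no

Terms t_0..t_22: 2, 3, -7, 1, 13, -15, -11, 41, -19, -63, 101, 25, -227, 177, 277, -631, 77, 1185, -1339, -1031, 3709, -1647, -5771
n=3: candidate gives 8, actual t_3 = 1 ✗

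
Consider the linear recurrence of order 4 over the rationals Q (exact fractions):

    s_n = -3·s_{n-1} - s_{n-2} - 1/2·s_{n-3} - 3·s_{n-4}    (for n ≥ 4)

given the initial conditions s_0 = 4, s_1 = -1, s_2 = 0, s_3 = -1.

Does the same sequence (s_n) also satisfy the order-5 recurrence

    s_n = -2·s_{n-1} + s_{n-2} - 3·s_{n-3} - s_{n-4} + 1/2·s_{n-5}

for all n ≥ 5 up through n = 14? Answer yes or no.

Terms s_0..s_14: 4, -1, 0, -1, -17/2, 59/2, -159/2, 865/4, -1117/2, 2821/2, -28341/8, 70783/8, -88123/4, 876547/16, -1088943/8
n=5: candidate gives 19, actual s_5 = 59/2 ✗

no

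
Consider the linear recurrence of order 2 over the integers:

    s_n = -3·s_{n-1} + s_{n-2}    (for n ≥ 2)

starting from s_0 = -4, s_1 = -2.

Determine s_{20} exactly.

s_2 = -3·-2 + 1·-4 = 2
s_3 = -3·2 + 1·-2 = -8
s_4 = -3·-8 + 1·2 = 26
s_5 = -3·26 + 1·-8 = -86
s_6 = -3·-86 + 1·26 = 284
s_7 = -3·284 + 1·-86 = -938
s_8 = -3·-938 + 1·284 = 3098
s_9 = -3·3098 + 1·-938 = -10232
s_10 = -3·-10232 + 1·3098 = 33794
s_11 = -3·33794 + 1·-10232 = -111614
s_12 = -3·-111614 + 1·33794 = 368636
s_13 = -3·368636 + 1·-111614 = -1217522
s_14 = -3·-1217522 + 1·368636 = 4021202
s_15 = -3·4021202 + 1·-1217522 = -13281128
s_16 = -3·-13281128 + 1·4021202 = 43864586
s_17 = -3·43864586 + 1·-13281128 = -144874886
s_18 = -3·-144874886 + 1·43864586 = 478489244
s_19 = -3·478489244 + 1·-144874886 = -1580342618
s_20 = -3·-1580342618 + 1·478489244 = 5219517098

5219517098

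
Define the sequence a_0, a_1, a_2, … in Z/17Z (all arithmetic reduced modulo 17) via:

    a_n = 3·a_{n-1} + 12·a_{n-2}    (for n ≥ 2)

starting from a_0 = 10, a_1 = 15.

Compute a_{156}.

10

a_2 = 3·15 + 12·10 = 12
a_3 = 3·12 + 12·15 = 12
a_4 = 3·12 + 12·12 = 10
a_5 = 3·10 + 12·12 = 4
a_6 = 3·4 + 12·10 = 13
a_7 = 3·13 + 12·4 = 2
a_8 = 3·2 + 12·13 = 9
a_9 = 3·9 + 12·2 = 0
a_10 = 3·0 + 12·9 = 6
a_11 = 3·6 + 12·0 = 1
a_12 = 3·1 + 12·6 = 7
a_13 = 3·7 + 12·1 = 16
a_14 = 3·16 + 12·7 = 13
a_15 = 3·13 + 12·16 = 10
a_16 = 3·10 + 12·13 = 16
a_17 = 3·16 + 12·10 = 15
a_18 = 3·15 + 12·16 = 16
a_19 = 3·16 + 12·15 = 7
a_20 = 3·7 + 12·16 = 9
a_21 = 3·9 + 12·7 = 9
a_22 = 3·9 + 12·9 = 16
a_23 = 3·16 + 12·9 = 3
a_24 = 3·3 + 12·16 = 14
a_25 = 3·14 + 12·3 = 10
a_26 = 3·10 + 12·14 = 11
a_27 = 3·11 + 12·10 = 0
a_28 = 3·0 + 12·11 = 13
a_29 = 3·13 + 12·0 = 5
a_30 = 3·5 + 12·13 = 1
a_31 = 3·1 + 12·5 = 12
a_32 = 3·12 + 12·1 = 14
a_33 = 3·14 + 12·12 = 16
a_34 = 3·16 + 12·14 = 12
a_35 = 3·12 + 12·16 = 7
a_36 = 3·7 + 12·12 = 12
a_37 = 3·12 + 12·7 = 1
a_38 = 3·1 + 12·12 = 11
a_39 = 3·11 + 12·1 = 11
a_40 = 3·11 + 12·11 = 12
a_41 = 3·12 + 12·11 = 15
a_42 = 3·15 + 12·12 = 2
a_43 = 3·2 + 12·15 = 16
a_44 = 3·16 + 12·2 = 4
a_45 = 3·4 + 12·16 = 0
a_46 = 3·0 + 12·4 = 14
a_47 = 3·14 + 12·0 = 8
a_48 = 3·8 + 12·14 = 5
a_49 = 3·5 + 12·8 = 9
a_50 = 3·9 + 12·5 = 2
a_51 = 3·2 + 12·9 = 12
a_52 = 3·12 + 12·2 = 9
a_53 = 3·9 + 12·12 = 1
a_54 = 3·1 + 12·9 = 9
a_55 = 3·9 + 12·1 = 5
a_56 = 3·5 + 12·9 = 4
a_57 = 3·4 + 12·5 = 4
a_58 = 3·4 + 12·4 = 9
a_59 = 3·9 + 12·4 = 7
a_60 = 3·7 + 12·9 = 10
a_61 = 3·10 + 12·7 = 12
a_62 = 3·12 + 12·10 = 3
a_63 = 3·3 + 12·12 = 0
a_64 = 3·0 + 12·3 = 2
a_65 = 3·2 + 12·0 = 6
a_66 = 3·6 + 12·2 = 8
a_67 = 3·8 + 12·6 = 11
a_68 = 3·11 + 12·8 = 10
a_69 = 3·10 + 12·11 = 9
a_70 = 3·9 + 12·10 = 11
a_71 = 3·11 + 12·9 = 5
a_72 = 3·5 + 12·11 = 11
a_73 = 3·11 + 12·5 = 8
a_74 = 3·8 + 12·11 = 3
a_75 = 3·3 + 12·8 = 3
a_76 = 3·3 + 12·3 = 11
a_77 = 3·11 + 12·3 = 1
a_78 = 3·1 + 12·11 = 16
a_79 = 3·16 + 12·1 = 9
a_80 = 3·9 + 12·16 = 15
a_81 = 3·15 + 12·9 = 0
a_82 = 3·0 + 12·15 = 10
a_83 = 3·10 + 12·0 = 13
a_84 = 3·13 + 12·10 = 6
a_85 = 3·6 + 12·13 = 4
a_86 = 3·4 + 12·6 = 16
a_87 = 3·16 + 12·4 = 11
a_88 = 3·11 + 12·16 = 4
a_89 = 3·4 + 12·11 = 8
a_90 = 3·8 + 12·4 = 4
a_91 = 3·4 + 12·8 = 6
a_92 = 3·6 + 12·4 = 15
a_93 = 3·15 + 12·6 = 15
a_94 = 3·15 + 12·15 = 4
a_95 = 3·4 + 12·15 = 5
a_96 = 3·5 + 12·4 = 12
a_97 = 3·12 + 12·5 = 11
a_98 = 3·11 + 12·12 = 7
a_99 = 3·7 + 12·11 = 0
a_100 = 3·0 + 12·7 = 16
a_101 = 3·16 + 12·0 = 14
a_102 = 3·14 + 12·16 = 13
a_103 = 3·13 + 12·14 = 3
a_104 = 3·3 + 12·13 = 12
a_105 = 3·12 + 12·3 = 4
a_106 = 3·4 + 12·12 = 3
a_107 = 3·3 + 12·4 = 6
a_108 = 3·6 + 12·3 = 3
a_109 = 3·3 + 12·6 = 13
a_110 = 3·13 + 12·3 = 7
a_111 = 3·7 + 12·13 = 7
a_112 = 3·7 + 12·7 = 3
a_113 = 3·3 + 12·7 = 8
a_114 = 3·8 + 12·3 = 9
a_115 = 3·9 + 12·8 = 4
a_116 = 3·4 + 12·9 = 1
a_117 = 3·1 + 12·4 = 0
a_118 = 3·0 + 12·1 = 12
a_119 = 3·12 + 12·0 = 2
a_120 = 3·2 + 12·12 = 14
a_121 = 3·14 + 12·2 = 15
a_122 = 3·15 + 12·14 = 9
a_123 = 3·9 + 12·15 = 3
a_124 = 3·3 + 12·9 = 15
a_125 = 3·15 + 12·3 = 13
a_126 = 3·13 + 12·15 = 15
a_127 = 3·15 + 12·13 = 14
a_128 = 3·14 + 12·15 = 1
a_129 = 3·1 + 12·14 = 1
a_130 = 3·1 + 12·1 = 15
a_131 = 3·15 + 12·1 = 6
a_132 = 3·6 + 12·15 = 11
a_133 = 3·11 + 12·6 = 3
a_134 = 3·3 + 12·11 = 5
a_135 = 3·5 + 12·3 = 0
a_136 = 3·0 + 12·5 = 9
a_137 = 3·9 + 12·0 = 10
a_138 = 3·10 + 12·9 = 2
a_139 = 3·2 + 12·10 = 7
a_140 = 3·7 + 12·2 = 11
a_141 = 3·11 + 12·7 = 15
a_142 = 3·15 + 12·11 = 7
a_143 = 3·7 + 12·15 = 14
a_144 = 3·14 + 12·7 = 7
a_145 = 3·7 + 12·14 = 2
a_146 = 3·2 + 12·7 = 5
a_147 = 3·5 + 12·2 = 5
a_148 = 3·5 + 12·5 = 7
a_149 = 3·7 + 12·5 = 13
a_150 = 3·13 + 12·7 = 4
a_151 = 3·4 + 12·13 = 15
a_152 = 3·15 + 12·4 = 8
a_153 = 3·8 + 12·15 = 0
a_154 = 3·0 + 12·8 = 11
a_155 = 3·11 + 12·0 = 16
a_156 = 3·16 + 12·11 = 10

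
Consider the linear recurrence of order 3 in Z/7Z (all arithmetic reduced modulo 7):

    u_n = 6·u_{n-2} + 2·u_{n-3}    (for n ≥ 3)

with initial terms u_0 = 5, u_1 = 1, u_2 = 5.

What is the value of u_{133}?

u_3 = 0·5 + 6·1 + 2·5 = 2
u_4 = 0·2 + 6·5 + 2·1 = 4
u_5 = 0·4 + 6·2 + 2·5 = 1
u_6 = 0·1 + 6·4 + 2·2 = 0
u_7 = 0·0 + 6·1 + 2·4 = 0
u_8 = 0·0 + 6·0 + 2·1 = 2
u_9 = 0·2 + 6·0 + 2·0 = 0
u_10 = 0·0 + 6·2 + 2·0 = 5
u_11 = 0·5 + 6·0 + 2·2 = 4
u_12 = 0·4 + 6·5 + 2·0 = 2
u_13 = 0·2 + 6·4 + 2·5 = 6
u_14 = 0·6 + 6·2 + 2·4 = 6
u_15 = 0·6 + 6·6 + 2·2 = 5
u_16 = 0·5 + 6·6 + 2·6 = 6
u_17 = 0·6 + 6·5 + 2·6 = 0
u_18 = 0·0 + 6·6 + 2·5 = 4
u_19 = 0·4 + 6·0 + 2·6 = 5
u_20 = 0·5 + 6·4 + 2·0 = 3
u_21 = 0·3 + 6·5 + 2·4 = 3
u_22 = 0·3 + 6·3 + 2·5 = 0
u_23 = 0·0 + 6·3 + 2·3 = 3
u_24 = 0·3 + 6·0 + 2·3 = 6
u_25 = 0·6 + 6·3 + 2·0 = 4
u_26 = 0·4 + 6·6 + 2·3 = 0
u_27 = 0·0 + 6·4 + 2·6 = 1
u_28 = 0·1 + 6·0 + 2·4 = 1
u_29 = 0·1 + 6·1 + 2·0 = 6
u_30 = 0·6 + 6·1 + 2·1 = 1
u_31 = 0·1 + 6·6 + 2·1 = 3
u_32 = 0·3 + 6·1 + 2·6 = 4
u_33 = 0·4 + 6·3 + 2·1 = 6
u_34 = 0·6 + 6·4 + 2·3 = 2
u_35 = 0·2 + 6·6 + 2·4 = 2
u_36 = 0·2 + 6·2 + 2·6 = 3
u_37 = 0·3 + 6·2 + 2·2 = 2
u_38 = 0·2 + 6·3 + 2·2 = 1
u_39 = 0·1 + 6·2 + 2·3 = 4
u_40 = 0·4 + 6·1 + 2·2 = 3
u_41 = 0·3 + 6·4 + 2·1 = 5
u_42 = 0·5 + 6·3 + 2·4 = 5
u_43 = 0·5 + 6·5 + 2·3 = 1
u_44 = 0·1 + 6·5 + 2·5 = 5
(u_42, u_43, u_44) = (5, 1, 5) = (u_0, u_1, u_2), so the sequence has period 42.
133 ≡ 7 (mod 42), hence u_133 = u_7 = 0.

0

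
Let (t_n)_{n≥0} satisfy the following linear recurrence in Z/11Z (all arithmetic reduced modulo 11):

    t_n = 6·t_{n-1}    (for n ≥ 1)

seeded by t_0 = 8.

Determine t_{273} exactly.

1

t_1 = 6·8 = 4
t_2 = 6·4 = 2
t_3 = 6·2 = 1
t_4 = 6·1 = 6
t_5 = 6·6 = 3
t_6 = 6·3 = 7
t_7 = 6·7 = 9
t_8 = 6·9 = 10
t_9 = 6·10 = 5
t_10 = 6·5 = 8
(t_10) = (8) = (t_0), so the sequence has period 10.
273 ≡ 3 (mod 10), hence t_273 = t_3 = 1.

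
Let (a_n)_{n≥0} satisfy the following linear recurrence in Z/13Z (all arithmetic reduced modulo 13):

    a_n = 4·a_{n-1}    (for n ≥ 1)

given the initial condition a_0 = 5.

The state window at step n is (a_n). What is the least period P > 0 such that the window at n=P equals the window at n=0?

6

n=0: window = (5)
n=1: window = (7)
n=2: window = (2)
n=3: window = (8)
n=4: window = (6)
n=5: window = (11)
n=6: window = (5)
window at n=6 equals window at n=0 → period = 6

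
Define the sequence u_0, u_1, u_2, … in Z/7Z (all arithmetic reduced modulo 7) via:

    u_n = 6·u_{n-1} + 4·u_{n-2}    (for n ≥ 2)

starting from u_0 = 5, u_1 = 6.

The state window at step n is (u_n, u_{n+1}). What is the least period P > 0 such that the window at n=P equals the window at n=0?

n=0: window = (5, 6)
n=1: window = (6, 0)
n=2: window = (0, 3)
n=3: window = (3, 4)
n=4: window = (4, 1)
n=5: window = (1, 1)
n=6: window = (1, 3)
n=7: window = (3, 1)
n=8: window = (1, 4)
n=9: window = (4, 0)
n=10: window = (0, 2)
n=11: window = (2, 5)
n=12: window = (5, 3)
n=13: window = (3, 3)
n=14: window = (3, 2)
n=15: window = (2, 3)
n=16: window = (3, 5)
n=17: window = (5, 0)
n=18: window = (0, 6)
n=19: window = (6, 1)
n=20: window = (1, 2)
n=21: window = (2, 2)
n=22: window = (2, 6)
n=23: window = (6, 2)
n=24: window = (2, 1)
n=25: window = (1, 0)
n=26: window = (0, 4)
n=27: window = (4, 3)
n=28: window = (3, 6)
n=29: window = (6, 6)
n=30: window = (6, 4)
n=31: window = (4, 6)
n=32: window = (6, 3)
n=33: window = (3, 0)
n=34: window = (0, 5)
n=35: window = (5, 2)
n=36: window = (2, 4)
n=37: window = (4, 4)
n=38: window = (4, 5)
n=39: window = (5, 4)
n=40: window = (4, 2)
…
n=46: window = (5, 1)
n=47: window = (1, 5)
n=48: window = (5, 6)
window at n=48 equals window at n=0 → period = 48

48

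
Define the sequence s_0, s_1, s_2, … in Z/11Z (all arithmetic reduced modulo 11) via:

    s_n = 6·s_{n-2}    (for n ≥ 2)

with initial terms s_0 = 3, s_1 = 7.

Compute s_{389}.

8

s_2 = 0·7 + 6·3 = 7
s_3 = 0·7 + 6·7 = 9
s_4 = 0·9 + 6·7 = 9
s_5 = 0·9 + 6·9 = 10
s_6 = 0·10 + 6·9 = 10
s_7 = 0·10 + 6·10 = 5
s_8 = 0·5 + 6·10 = 5
s_9 = 0·5 + 6·5 = 8
s_10 = 0·8 + 6·5 = 8
s_11 = 0·8 + 6·8 = 4
s_12 = 0·4 + 6·8 = 4
s_13 = 0·4 + 6·4 = 2
s_14 = 0·2 + 6·4 = 2
s_15 = 0·2 + 6·2 = 1
s_16 = 0·1 + 6·2 = 1
s_17 = 0·1 + 6·1 = 6
s_18 = 0·6 + 6·1 = 6
s_19 = 0·6 + 6·6 = 3
s_20 = 0·3 + 6·6 = 3
s_21 = 0·3 + 6·3 = 7
(s_20, s_21) = (3, 7) = (s_0, s_1), so the sequence has period 20.
389 ≡ 9 (mod 20), hence s_389 = s_9 = 8.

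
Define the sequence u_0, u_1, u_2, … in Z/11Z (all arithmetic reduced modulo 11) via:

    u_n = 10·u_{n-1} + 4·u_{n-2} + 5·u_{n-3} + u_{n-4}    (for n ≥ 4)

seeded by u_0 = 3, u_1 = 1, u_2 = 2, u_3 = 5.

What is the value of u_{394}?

7

u_4 = 10·5 + 4·2 + 5·1 + 1·3 = 0
u_5 = 10·0 + 4·5 + 5·2 + 1·1 = 9
u_6 = 10·9 + 4·0 + 5·5 + 1·2 = 7
u_7 = 10·7 + 4·9 + 5·0 + 1·5 = 1
u_8 = 10·1 + 4·7 + 5·9 + 1·0 = 6
u_9 = 10·6 + 4·1 + 5·7 + 1·9 = 9
Continuing the recurrence:
  u_10 = 5;  u_11 = 7;  u_12 = 9;  u_13 = 9;  u_14 = 1;  u_15 = 10
  u_16 = 4;  u_17 = 6;  u_18 = 6;  u_19 = 4;  u_20 = 10;  u_21 = 9
  u_22 = 2;  u_23 = 0;  u_24 = 8;  u_25 = 0;  u_26 = 1;  u_27 = 6
  u_28 = 6;  u_29 = 1;  u_30 = 10;  u_31 = 8;  u_32 = 10;  u_33 = 7
  u_34 = 6;  u_35 = 3;  u_36 = 0;  u_37 = 5;  u_38 = 5;  u_39 = 7
  u_40 = 5;  u_41 = 9;  u_42 = 7;  u_43 = 6;  u_44 = 6;  u_45 = 7
  u_46 = 10;  u_47 = 10;  u_48 = 5;  u_49 = 4;  u_50 = 10;  u_51 = 8
  u_52 = 2;  u_53 = 7;  u_54 = 7;  u_55 = 6;  u_56 = 4;  u_57 = 7
  u_58 = 2;  u_59 = 8;  u_60 = 6;  u_61 = 10;  u_62 = 1;  u_63 = 0
  u_64 = 5;  u_65 = 10;  u_66 = 0;  u_67 = 10;  u_68 = 1;  u_69 = 5
  u_70 = 5;  u_71 = 8;  u_72 = 5;  u_73 = 2;  u_74 = 8;  u_75 = 0
  u_76 = 3;  u_77 = 6;  u_78 = 3;  u_79 = 3;  u_80 = 9;  u_81 = 2
  u_82 = 8;  u_83 = 4;  u_84 = 3;  u_85 = 0;  u_86 = 7;  u_87 = 1
  u_88 = 8;  u_89 = 9;  u_90 = 2;  u_91 = 9;  u_92 = 8;  u_93 = 3
  u_94 = 10;  u_95 = 7;  u_96 = 1;  u_97 = 3;  u_98 = 2;  u_99 = 0
  u_100 = 2;  u_101 = 0;  u_102 = 10;  u_103 = 0;  u_104 = 9;  u_105 = 8
  u_106 = 5;  u_107 = 6;  u_108 = 8;  u_109 = 5;  u_110 = 7;  u_111 = 4
  u_112 = 2;  u_113 = 10;  u_114 = 3;  u_115 = 7;  u_116 = 2;  u_117 = 7
  u_118 = 6;  u_119 = 6;  u_120 = 0;  u_121 = 6;  u_122 = 8;  u_123 = 0
  u_124 = 7;  u_125 = 6;  u_126 = 8;  u_127 = 7;  u_128 = 7;  u_129 = 1
  u_130 = 4;  u_131 = 9;  u_132 = 8;  u_133 = 5;  u_134 = 10;  u_135 = 4
  u_136 = 3;  u_137 = 2;  u_138 = 7;  u_139 = 9;  u_140 = 10;  u_141 = 8
  u_142 = 7;  u_143 = 7;  u_144 = 5;  u_145 = 0;  u_146 = 7;  u_147 = 3
  u_148 = 8;  u_149 = 6;  u_150 = 4;  u_151 = 8;  u_152 = 2;  u_153 = 1
  u_154 = 7;  u_155 = 4;  u_156 = 9;  u_157 = 10;  u_158 = 9;  u_159 = 3
  u_160 = 4;  u_161 = 8;  u_162 = 10;  u_163 = 1;  u_164 = 6;  u_165 = 1
  u_166 = 5;  u_167 = 8;  u_168 = 1;  u_169 = 2;  u_170 = 3;  u_171 = 7
  u_172 = 5;  u_173 = 7;  u_174 = 7;  u_175 = 9;  u_176 = 4;  u_177 = 8
  u_178 = 5;  u_179 = 1;  u_180 = 8;  u_181 = 7;  u_182 = 2;  u_183 = 1
  u_184 = 6;  u_185 = 4;  u_186 = 5;  u_187 = 9;  u_188 = 4;  u_189 = 6
  u_190 = 5;  u_191 = 4;  u_192 = 6;  u_193 = 8;  u_194 = 8;  u_195 = 3
  u_196 = 9;  u_197 = 7;  u_198 = 8;  u_199 = 2;  u_200 = 8;  u_201 = 3
  u_202 = 3;  u_203 = 7;  u_204 = 6;  u_205 = 7;  u_206 = 0;  u_207 = 10
  u_208 = 9;  u_209 = 5;  u_210 = 4;  u_211 = 5;  u_212 = 1;  u_213 = 0
  u_214 = 0;  u_215 = 10;  u_216 = 2;  u_217 = 5;  u_218 = 9;  u_219 = 9
  u_220 = 10;  u_221 = 10;  u_222 = 7;  u_223 = 4;  u_224 = 7;  u_225 = 10
  u_226 = 1;  u_227 = 1;  u_228 = 5;  u_229 = 3;  u_230 = 1;  u_231 = 4
  u_232 = 9;  u_233 = 4;  u_234 = 9;  u_235 = 1;  u_236 = 9;  u_237 = 0
  u_238 = 6;  u_239 = 7;  u_240 = 4;  u_241 = 10;  u_242 = 3;  u_243 = 9
  u_244 = 2;  u_245 = 4;  u_246 = 8;  u_247 = 5;  u_248 = 5;  u_249 = 4
  u_250 = 5;  u_251 = 8;  u_252 = 4;  u_253 = 2;  u_254 = 4;  u_255 = 10
  u_256 = 9;  u_257 = 9;  u_258 = 4;  u_259 = 10;  u_260 = 5;  u_261 = 9
  u_262 = 10;  u_263 = 6;  u_264 = 7;  u_265 = 10;  u_266 = 3;  u_267 = 1
  u_268 = 2;  u_269 = 5;  u_270 = 0;  u_271 = 9;  u_272 = 7;  u_273 = 1
  u_274 = 6;  u_275 = 9;  u_276 = 5;  u_277 = 7;  u_278 = 9;  u_279 = 9
  u_280 = 1;  u_281 = 10;  u_282 = 4;  u_283 = 6;  u_284 = 6;  u_285 = 4
  u_286 = 10;  u_287 = 9;  u_288 = 2;  u_289 = 0;  u_290 = 8;  u_291 = 0
  u_292 = 1;  u_293 = 6;  u_294 = 6;  u_295 = 1;  u_296 = 10;  u_297 = 8
  u_298 = 10;  u_299 = 7;  u_300 = 6;  u_301 = 3;  u_302 = 0;  u_303 = 5
  u_304 = 5;  u_305 = 7;  u_306 = 5;  u_307 = 9;  u_308 = 7;  u_309 = 6
  u_310 = 6;  u_311 = 7;  u_312 = 10;  u_313 = 10;  u_314 = 5;  u_315 = 4
  u_316 = 10;  u_317 = 8;  u_318 = 2;  u_319 = 7;  u_320 = 7;  u_321 = 6
  u_322 = 4;  u_323 = 7;  u_324 = 2;  u_325 = 8;  u_326 = 6;  u_327 = 10
  u_328 = 1;  u_329 = 0;  u_330 = 5;  u_331 = 10;  u_332 = 0;  u_333 = 10
  u_334 = 1;  u_335 = 5;  u_336 = 5;  u_337 = 8;  u_338 = 5;  u_339 = 2
  u_340 = 8;  u_341 = 0;  u_342 = 3;  u_343 = 6;  u_344 = 3;  u_345 = 3
  u_346 = 9;  u_347 = 2;  u_348 = 8;  u_349 = 4;  u_350 = 3;  u_351 = 0
  u_352 = 7;  u_353 = 1;  u_354 = 8;  u_355 = 9;  u_356 = 2;  u_357 = 9
  u_358 = 8;  u_359 = 3;  u_360 = 10;  u_361 = 7;  u_362 = 1;  u_363 = 3
  u_364 = 2;  u_365 = 0;  u_366 = 2;  u_367 = 0;  u_368 = 10;  u_369 = 0
  u_370 = 9;  u_371 = 8;  u_372 = 5;  u_373 = 6;  u_374 = 8;  u_375 = 5
  u_376 = 7;  u_377 = 4;  u_378 = 2;  u_379 = 10;  u_380 = 3;  u_381 = 7
  u_382 = 2;  u_383 = 7;  u_384 = 6;  u_385 = 6;  u_386 = 0;  u_387 = 6
  u_388 = 8;  u_389 = 0;  u_390 = 7;  u_391 = 6;  u_392 = 8
u_393 = 10·8 + 4·6 + 5·7 + 1·0 = 7
u_394 = 10·7 + 4·8 + 5·6 + 1·7 = 7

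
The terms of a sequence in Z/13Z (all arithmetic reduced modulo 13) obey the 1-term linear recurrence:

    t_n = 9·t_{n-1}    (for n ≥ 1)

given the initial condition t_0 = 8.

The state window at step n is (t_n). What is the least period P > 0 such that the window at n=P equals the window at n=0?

3

n=0: window = (8)
n=1: window = (7)
n=2: window = (11)
n=3: window = (8)
window at n=3 equals window at n=0 → period = 3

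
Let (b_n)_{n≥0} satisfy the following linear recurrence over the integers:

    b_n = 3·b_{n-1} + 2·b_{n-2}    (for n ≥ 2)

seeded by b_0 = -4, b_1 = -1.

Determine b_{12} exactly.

b_2 = 3·-1 + 2·-4 = -11
b_3 = 3·-11 + 2·-1 = -35
b_4 = 3·-35 + 2·-11 = -127
b_5 = 3·-127 + 2·-35 = -451
b_6 = 3·-451 + 2·-127 = -1607
b_7 = 3·-1607 + 2·-451 = -5723
b_8 = 3·-5723 + 2·-1607 = -20383
b_9 = 3·-20383 + 2·-5723 = -72595
b_10 = 3·-72595 + 2·-20383 = -258551
b_11 = 3·-258551 + 2·-72595 = -920843
b_12 = 3·-920843 + 2·-258551 = -3279631

-3279631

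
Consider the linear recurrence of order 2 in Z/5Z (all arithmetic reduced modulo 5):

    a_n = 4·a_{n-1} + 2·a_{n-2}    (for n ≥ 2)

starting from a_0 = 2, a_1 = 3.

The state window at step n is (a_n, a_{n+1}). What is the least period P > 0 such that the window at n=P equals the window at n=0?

n=0: window = (2, 3)
n=1: window = (3, 1)
n=2: window = (1, 0)
n=3: window = (0, 2)
n=4: window = (2, 3)
window at n=4 equals window at n=0 → period = 4

4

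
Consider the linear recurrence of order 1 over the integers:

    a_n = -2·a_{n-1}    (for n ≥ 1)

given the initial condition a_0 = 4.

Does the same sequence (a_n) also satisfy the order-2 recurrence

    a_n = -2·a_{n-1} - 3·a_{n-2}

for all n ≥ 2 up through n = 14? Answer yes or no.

Terms a_0..a_14: 4, -8, 16, -32, 64, -128, 256, -512, 1024, -2048, 4096, -8192, 16384, -32768, 65536
n=2: candidate gives 4, actual a_2 = 16 ✗

no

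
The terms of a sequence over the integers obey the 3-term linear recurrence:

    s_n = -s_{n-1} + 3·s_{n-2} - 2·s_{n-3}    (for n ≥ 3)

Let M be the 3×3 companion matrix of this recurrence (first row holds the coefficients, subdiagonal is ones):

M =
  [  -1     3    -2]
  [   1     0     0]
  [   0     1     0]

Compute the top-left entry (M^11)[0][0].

(M^11)[0][0] is the top entry after applying M 11 times to the unit state (1, 0, 0). Equivalently it is h_{13} for the auxiliary sequence (h_n) obeying the same recurrence with h_2 = 1 and h_i = 0 for 0 ≤ i < 2:
h_3 = -1·1 + 3·0 + -2·0 = -1
h_4 = -1·-1 + 3·1 + -2·0 = 4
h_5 = -1·4 + 3·-1 + -2·1 = -9
h_6 = -1·-9 + 3·4 + -2·-1 = 23
h_7 = -1·23 + 3·-9 + -2·4 = -58
h_8 = -1·-58 + 3·23 + -2·-9 = 145
h_9 = -1·145 + 3·-58 + -2·23 = -365
h_10 = -1·-365 + 3·145 + -2·-58 = 916
h_11 = -1·916 + 3·-365 + -2·145 = -2301
h_12 = -1·-2301 + 3·916 + -2·-365 = 5779
h_13 = -1·5779 + 3·-2301 + -2·916 = -14514

-14514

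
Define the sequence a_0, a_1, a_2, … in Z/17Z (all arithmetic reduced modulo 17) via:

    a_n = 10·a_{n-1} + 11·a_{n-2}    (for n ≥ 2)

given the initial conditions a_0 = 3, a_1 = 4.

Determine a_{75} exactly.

6

a_2 = 10·4 + 11·3 = 5
a_3 = 10·5 + 11·4 = 9
a_4 = 10·9 + 11·5 = 9
a_5 = 10·9 + 11·9 = 2
a_6 = 10·2 + 11·9 = 0
a_7 = 10·0 + 11·2 = 5
a_8 = 10·5 + 11·0 = 16
a_9 = 10·16 + 11·5 = 11
a_10 = 10·11 + 11·16 = 14
a_11 = 10·14 + 11·11 = 6
a_12 = 10·6 + 11·14 = 10
a_13 = 10·10 + 11·6 = 13
a_14 = 10·13 + 11·10 = 2
a_15 = 10·2 + 11·13 = 10
a_16 = 10·10 + 11·2 = 3
a_17 = 10·3 + 11·10 = 4
(a_16, a_17) = (3, 4) = (a_0, a_1), so the sequence has period 16.
75 ≡ 11 (mod 16), hence a_75 = a_11 = 6.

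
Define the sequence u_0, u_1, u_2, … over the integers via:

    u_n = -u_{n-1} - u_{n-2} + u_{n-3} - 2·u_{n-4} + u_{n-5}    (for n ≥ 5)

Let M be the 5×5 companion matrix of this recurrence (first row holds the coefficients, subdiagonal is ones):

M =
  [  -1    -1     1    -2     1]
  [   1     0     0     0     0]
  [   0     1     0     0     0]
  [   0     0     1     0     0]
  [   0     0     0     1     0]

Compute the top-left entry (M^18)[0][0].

-908

(M^18)[0][0] is the top entry after applying M 18 times to the unit state (1, 0, 0, 0, 0). Equivalently it is h_{22} for the auxiliary sequence (h_n) obeying the same recurrence with h_4 = 1 and h_i = 0 for 0 ≤ i < 4:
h_5 = -1·1 + -1·0 + 1·0 + -2·0 + 1·0 = -1
h_6 = -1·-1 + -1·1 + 1·0 + -2·0 + 1·0 = 0
h_7 = -1·0 + -1·-1 + 1·1 + -2·0 + 1·0 = 2
h_8 = -1·2 + -1·0 + 1·-1 + -2·1 + 1·0 = -5
h_9 = -1·-5 + -1·2 + 1·0 + -2·-1 + 1·1 = 6
h_10 = -1·6 + -1·-5 + 1·2 + -2·0 + 1·-1 = 0
h_11 = -1·0 + -1·6 + 1·-5 + -2·2 + 1·0 = -15
h_12 = -1·-15 + -1·0 + 1·6 + -2·-5 + 1·2 = 33
h_13 = -1·33 + -1·-15 + 1·0 + -2·6 + 1·-5 = -35
h_14 = -1·-35 + -1·33 + 1·-15 + -2·0 + 1·6 = -7
h_15 = -1·-7 + -1·-35 + 1·33 + -2·-15 + 1·0 = 105
h_16 = -1·105 + -1·-7 + 1·-35 + -2·33 + 1·-15 = -214
h_17 = -1·-214 + -1·105 + 1·-7 + -2·-35 + 1·33 = 205
h_18 = -1·205 + -1·-214 + 1·105 + -2·-7 + 1·-35 = 93
h_19 = -1·93 + -1·205 + 1·-214 + -2·105 + 1·-7 = -729
h_20 = -1·-729 + -1·93 + 1·205 + -2·-214 + 1·105 = 1374
h_21 = -1·1374 + -1·-729 + 1·93 + -2·205 + 1·-214 = -1176
h_22 = -1·-1176 + -1·1374 + 1·-729 + -2·93 + 1·205 = -908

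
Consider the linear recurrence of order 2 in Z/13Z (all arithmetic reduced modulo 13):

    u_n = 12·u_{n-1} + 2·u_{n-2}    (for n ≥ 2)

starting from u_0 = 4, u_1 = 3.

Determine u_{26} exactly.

5

u_2 = 12·3 + 2·4 = 5
u_3 = 12·5 + 2·3 = 1
u_4 = 12·1 + 2·5 = 9
u_5 = 12·9 + 2·1 = 6
u_6 = 12·6 + 2·9 = 12
u_7 = 12·12 + 2·6 = 0
u_8 = 12·0 + 2·12 = 11
u_9 = 12·11 + 2·0 = 2
u_10 = 12·2 + 2·11 = 7
u_11 = 12·7 + 2·2 = 10
u_12 = 12·10 + 2·7 = 4
u_13 = 12·4 + 2·10 = 3
(u_12, u_13) = (4, 3) = (u_0, u_1), so the sequence has period 12.
26 ≡ 2 (mod 12), hence u_26 = u_2 = 5.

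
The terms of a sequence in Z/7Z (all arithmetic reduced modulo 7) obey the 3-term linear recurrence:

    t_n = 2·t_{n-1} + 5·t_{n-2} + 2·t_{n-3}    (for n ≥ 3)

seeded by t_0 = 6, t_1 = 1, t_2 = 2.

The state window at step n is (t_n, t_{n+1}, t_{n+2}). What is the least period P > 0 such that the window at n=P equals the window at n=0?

n=0: window = (6, 1, 2)
n=1: window = (1, 2, 0)
n=2: window = (2, 0, 5)
n=3: window = (0, 5, 0)
n=4: window = (5, 0, 4)
n=5: window = (0, 4, 4)
n=6: window = (4, 4, 0)
n=7: window = (4, 0, 0)
n=8: window = (0, 0, 1)
n=9: window = (0, 1, 2)
n=10: window = (1, 2, 2)
n=11: window = (2, 2, 2)
n=12: window = (2, 2, 4)
n=13: window = (2, 4, 1)
n=14: window = (4, 1, 5)
n=15: window = (1, 5, 2)
n=16: window = (5, 2, 3)
n=17: window = (2, 3, 5)
n=18: window = (3, 5, 1)
n=19: window = (5, 1, 5)
n=20: window = (1, 5, 4)
n=21: window = (5, 4, 0)
n=22: window = (4, 0, 2)
n=23: window = (0, 2, 5)
n=24: window = (2, 5, 6)
n=25: window = (5, 6, 6)
n=26: window = (6, 6, 3)
n=27: window = (6, 3, 6)
n=28: window = (3, 6, 4)
n=29: window = (6, 4, 2)
n=30: window = (4, 2, 1)
n=31: window = (2, 1, 6)
n=32: window = (1, 6, 0)
n=33: window = (6, 0, 4)
n=34: window = (0, 4, 6)
n=35: window = (4, 6, 4)
n=36: window = (6, 4, 4)
n=37: window = (4, 4, 5)
n=38: window = (4, 5, 3)
n=39: window = (5, 3, 4)
n=40: window = (3, 4, 5)
…
n=46: window = (4, 6, 6)
n=47: window = (6, 6, 1)
n=48: window = (6, 1, 2)
window at n=48 equals window at n=0 → period = 48

48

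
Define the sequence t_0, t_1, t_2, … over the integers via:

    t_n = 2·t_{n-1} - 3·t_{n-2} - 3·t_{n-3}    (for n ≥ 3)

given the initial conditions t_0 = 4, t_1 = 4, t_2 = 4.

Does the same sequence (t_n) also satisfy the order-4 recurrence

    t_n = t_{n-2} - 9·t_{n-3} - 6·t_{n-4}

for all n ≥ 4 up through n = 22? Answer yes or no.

Terms t_0..t_22: 4, 4, 4, -16, -56, -76, 64, 524, 1084, 404, -4016, -12496, -14156, 21224, 122404, 223604, 16324, -1005376, -2730536, -2493916, 6219904, 28113164, 45048364
n=4: candidate gives -56, actual t_4 = -56 ✓
n=5: candidate gives -76, actual t_5 = -76 ✓
n=6: candidate gives 64, actual t_6 = 64 ✓
n=7: candidate gives 524, actual t_7 = 524 ✓
n=8: candidate gives 1084, actual t_8 = 1084 ✓
n=9: candidate gives 404, actual t_9 = 404 ✓
n=10: candidate gives -4016, actual t_10 = -4016 ✓
n=11: candidate gives -12496, actual t_11 = -12496 ✓
n=12: candidate gives -14156, actual t_12 = -14156 ✓
n=13: candidate gives 21224, actual t_13 = 21224 ✓
n=14: candidate gives 122404, actual t_14 = 122404 ✓
n=15: candidate gives 223604, actual t_15 = 223604 ✓
n=16: candidate gives 16324, actual t_16 = 16324 ✓
n=17: candidate gives -1005376, actual t_17 = -1005376 ✓
n=18: candidate gives -2730536, actual t_18 = -2730536 ✓
n=19: candidate gives -2493916, actual t_19 = -2493916 ✓
n=20: candidate gives 6219904, actual t_20 = 6219904 ✓
n=21: candidate gives 28113164, actual t_21 = 28113164 ✓
n=22: candidate gives 45048364, actual t_22 = 45048364 ✓

yes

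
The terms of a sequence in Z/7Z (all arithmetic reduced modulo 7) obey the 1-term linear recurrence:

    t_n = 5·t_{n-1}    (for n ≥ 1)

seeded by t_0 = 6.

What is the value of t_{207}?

1

t_1 = 5·6 = 2
t_2 = 5·2 = 3
t_3 = 5·3 = 1
t_4 = 5·1 = 5
t_5 = 5·5 = 4
t_6 = 5·4 = 6
(t_6) = (6) = (t_0), so the sequence has period 6.
207 ≡ 3 (mod 6), hence t_207 = t_3 = 1.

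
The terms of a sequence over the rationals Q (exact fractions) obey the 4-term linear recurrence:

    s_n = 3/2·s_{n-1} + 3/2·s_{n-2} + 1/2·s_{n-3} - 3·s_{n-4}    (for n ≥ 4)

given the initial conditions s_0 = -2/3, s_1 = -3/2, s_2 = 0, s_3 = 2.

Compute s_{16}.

s_4 = 3/2·2 + 3/2·0 + 1/2·-3/2 + -3·-2/3 = 17/4
s_5 = 3/2·17/4 + 3/2·2 + 1/2·0 + -3·-3/2 = 111/8
s_6 = 3/2·111/8 + 3/2·17/4 + 1/2·2 + -3·0 = 451/16
s_7 = 3/2·451/16 + 3/2·111/8 + 1/2·17/4 + -3·2 = 1895/32
s_8 = 3/2·1895/32 + 3/2·451/16 + 1/2·111/8 + -3·17/4 = 8019/64
s_9 = 3/2·8019/64 + 3/2·1895/32 + 1/2·451/16 + -3·111/8 = 31903/128
s_10 = 3/2·31903/128 + 3/2·8019/64 + 1/2·1895/32 + -3·451/16 = 129755/256
s_11 = 3/2·129755/256 + 3/2·31903/128 + 1/2·8019/64 + -3·1895/32 = 521799/512
s_12 = 3/2·521799/512 + 3/2·129755/256 + 1/2·31903/128 + -3·8019/64 = 2086627/1024
s_13 = 3/2·2086627/1024 + 3/2·521799/512 + 1/2·129755/256 + -3·31903/128 = 8378351/2048
s_14 = 3/2·8378351/2048 + 3/2·2086627/1024 + 1/2·521799/512 + -3·129755/256 = 33513771/4096
s_15 = 3/2·33513771/4096 + 3/2·8378351/2048 + 1/2·2086627/1024 + -3·521799/512 = 134111575/8192
s_16 = 3/2·134111575/8192 + 3/2·33513771/4096 + 1/2·8378351/2048 + -3·2086627/1024 = 536772659/16384

536772659/16384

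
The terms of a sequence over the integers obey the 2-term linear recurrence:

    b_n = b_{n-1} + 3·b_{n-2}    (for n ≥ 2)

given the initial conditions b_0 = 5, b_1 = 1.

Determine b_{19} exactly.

15909673

b_2 = 1·1 + 3·5 = 16
b_3 = 1·16 + 3·1 = 19
b_4 = 1·19 + 3·16 = 67
b_5 = 1·67 + 3·19 = 124
b_6 = 1·124 + 3·67 = 325
b_7 = 1·325 + 3·124 = 697
b_8 = 1·697 + 3·325 = 1672
b_9 = 1·1672 + 3·697 = 3763
b_10 = 1·3763 + 3·1672 = 8779
b_11 = 1·8779 + 3·3763 = 20068
b_12 = 1·20068 + 3·8779 = 46405
b_13 = 1·46405 + 3·20068 = 106609
b_14 = 1·106609 + 3·46405 = 245824
b_15 = 1·245824 + 3·106609 = 565651
b_16 = 1·565651 + 3·245824 = 1303123
b_17 = 1·1303123 + 3·565651 = 3000076
b_18 = 1·3000076 + 3·1303123 = 6909445
b_19 = 1·6909445 + 3·3000076 = 15909673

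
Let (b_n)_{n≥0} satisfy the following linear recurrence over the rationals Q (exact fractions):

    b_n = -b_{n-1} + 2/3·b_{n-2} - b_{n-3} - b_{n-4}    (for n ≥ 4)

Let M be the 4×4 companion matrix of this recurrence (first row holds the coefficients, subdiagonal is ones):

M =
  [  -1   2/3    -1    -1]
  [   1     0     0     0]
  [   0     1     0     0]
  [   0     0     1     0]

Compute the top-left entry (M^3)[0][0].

-10/3

(M^3)[0][0] is the top entry after applying M 3 times to the unit state (1, 0, 0, 0). Equivalently it is h_{6} for the auxiliary sequence (h_n) obeying the same recurrence with h_3 = 1 and h_i = 0 for 0 ≤ i < 3:
h_4 = -1·1 + 2/3·0 + -1·0 + -1·0 = -1
h_5 = -1·-1 + 2/3·1 + -1·0 + -1·0 = 5/3
h_6 = -1·5/3 + 2/3·-1 + -1·1 + -1·0 = -10/3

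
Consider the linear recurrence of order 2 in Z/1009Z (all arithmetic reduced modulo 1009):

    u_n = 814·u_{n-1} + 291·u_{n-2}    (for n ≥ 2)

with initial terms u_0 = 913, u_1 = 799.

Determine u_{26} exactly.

108

u_2 = 814·799 + 291·913 = 906
u_3 = 814·906 + 291·799 = 344
u_4 = 814·344 + 291·906 = 820
u_5 = 814·820 + 291·344 = 744
u_6 = 814·744 + 291·820 = 712
u_7 = 814·712 + 291·744 = 980
u_8 = 814·980 + 291·712 = 957
u_9 = 814·957 + 291·980 = 692
u_10 = 814·692 + 291·957 = 269
u_11 = 814·269 + 291·692 = 594
u_12 = 814·594 + 291·269 = 791
u_13 = 814·791 + 291·594 = 447
u_14 = 814·447 + 291·791 = 747
u_15 = 814·747 + 291·447 = 556
u_16 = 814·556 + 291·747 = 994
u_17 = 814·994 + 291·556 = 254
u_18 = 814·254 + 291·994 = 591
u_19 = 814·591 + 291·254 = 38
u_20 = 814·38 + 291·591 = 104
u_21 = 814·104 + 291·38 = 868
u_22 = 814·868 + 291·104 = 246
u_23 = 814·246 + 291·868 = 800
u_24 = 814·800 + 291·246 = 342
u_25 = 814·342 + 291·800 = 634
u_26 = 814·634 + 291·342 = 108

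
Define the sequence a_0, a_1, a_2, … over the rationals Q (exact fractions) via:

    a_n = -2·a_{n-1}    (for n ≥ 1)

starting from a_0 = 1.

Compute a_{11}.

-2048

a_1 = -2·1 = -2
a_2 = -2·-2 = 4
a_3 = -2·4 = -8
a_4 = -2·-8 = 16
a_5 = -2·16 = -32
a_6 = -2·-32 = 64
a_7 = -2·64 = -128
a_8 = -2·-128 = 256
a_9 = -2·256 = -512
a_10 = -2·-512 = 1024
a_11 = -2·1024 = -2048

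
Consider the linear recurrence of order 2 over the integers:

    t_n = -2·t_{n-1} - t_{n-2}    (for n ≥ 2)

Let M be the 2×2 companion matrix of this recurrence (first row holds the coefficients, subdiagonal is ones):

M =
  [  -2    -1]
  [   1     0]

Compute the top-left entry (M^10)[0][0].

(M^10)[0][0] is the top entry after applying M 10 times to the unit state (1, 0). Equivalently it is h_{11} for the auxiliary sequence (h_n) obeying the same recurrence with h_1 = 1 and h_i = 0 for 0 ≤ i < 1:
h_2 = -2·1 + -1·0 = -2
h_3 = -2·-2 + -1·1 = 3
h_4 = -2·3 + -1·-2 = -4
h_5 = -2·-4 + -1·3 = 5
h_6 = -2·5 + -1·-4 = -6
h_7 = -2·-6 + -1·5 = 7
h_8 = -2·7 + -1·-6 = -8
h_9 = -2·-8 + -1·7 = 9
h_10 = -2·9 + -1·-8 = -10
h_11 = -2·-10 + -1·9 = 11

11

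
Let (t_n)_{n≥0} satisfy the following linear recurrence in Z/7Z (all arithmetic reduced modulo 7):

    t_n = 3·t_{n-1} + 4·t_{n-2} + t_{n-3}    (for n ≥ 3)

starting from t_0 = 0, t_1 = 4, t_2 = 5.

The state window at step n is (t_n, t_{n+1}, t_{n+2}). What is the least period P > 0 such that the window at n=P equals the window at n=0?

n=0: window = (0, 4, 5)
n=1: window = (4, 5, 3)
n=2: window = (5, 3, 5)
n=3: window = (3, 5, 4)
n=4: window = (5, 4, 0)
n=5: window = (4, 0, 0)
n=6: window = (0, 0, 4)
n=7: window = (0, 4, 5)
window at n=7 equals window at n=0 → period = 7

7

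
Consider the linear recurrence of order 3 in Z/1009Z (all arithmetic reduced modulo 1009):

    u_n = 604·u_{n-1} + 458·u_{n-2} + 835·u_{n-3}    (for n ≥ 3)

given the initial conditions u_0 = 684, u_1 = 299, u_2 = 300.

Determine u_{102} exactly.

u_3 = 604·300 + 458·299 + 835·684 = 353
u_4 = 604·353 + 458·300 + 835·299 = 931
u_5 = 604·931 + 458·353 + 835·300 = 813
u_6 = 604·813 + 458·931 + 835·353 = 396
u_7 = 604·396 + 458·813 + 835·931 = 539
u_8 = 604·539 + 458·396 + 835·813 = 204
u_9 = 604·204 + 458·539 + 835·396 = 492
u_10 = 604·492 + 458·204 + 835·539 = 168
u_11 = 604·168 + 458·492 + 835·204 = 720
u_12 = 604·720 + 458·168 + 835·492 = 418
u_13 = 604·418 + 458·720 + 835·168 = 68
u_14 = 604·68 + 458·418 + 835·720 = 282
u_15 = 604·282 + 458·68 + 835·418 = 597
u_16 = 604·597 + 458·282 + 835·68 = 655
u_17 = 604·655 + 458·597 + 835·282 = 452
u_18 = 604·452 + 458·655 + 835·597 = 944
u_19 = 604·944 + 458·452 + 835·655 = 309
u_20 = 604·309 + 458·944 + 835·452 = 525
u_21 = 604·525 + 458·309 + 835·944 = 747
u_22 = 604·747 + 458·525 + 835·309 = 184
u_23 = 604·184 + 458·747 + 835·525 = 690
u_24 = 604·690 + 458·184 + 835·747 = 751
u_25 = 604·751 + 458·690 + 835·184 = 29
u_26 = 604·29 + 458·751 + 835·690 = 263
u_27 = 604·263 + 458·29 + 835·751 = 91
u_28 = 604·91 + 458·263 + 835·29 = 860
u_29 = 604·860 + 458·91 + 835·263 = 766
u_30 = 604·766 + 458·860 + 835·91 = 213
u_31 = 604·213 + 458·766 + 835·860 = 906
u_32 = 604·906 + 458·213 + 835·766 = 940
u_33 = 604·940 + 458·906 + 835·213 = 213
u_34 = 604·213 + 458·940 + 835·906 = 955
u_35 = 604·955 + 458·213 + 835·940 = 260
u_36 = 604·260 + 458·955 + 835·213 = 400
u_37 = 604·400 + 458·260 + 835·955 = 782
u_38 = 604·782 + 458·400 + 835·260 = 852
u_39 = 604·852 + 458·782 + 835·400 = 0
u_40 = 604·0 + 458·852 + 835·782 = 889
u_41 = 604·889 + 458·0 + 835·852 = 243
u_42 = 604·243 + 458·889 + 835·0 = 1002
u_43 = 604·1002 + 458·243 + 835·889 = 812
u_44 = 604·812 + 458·1002 + 835·243 = 1000
u_45 = 604·1000 + 458·812 + 835·1002 = 402
u_46 = 604·402 + 458·1000 + 835·812 = 534
u_47 = 604·534 + 458·402 + 835·1000 = 691
u_48 = 604·691 + 458·534 + 835·402 = 714
u_49 = 604·714 + 458·691 + 835·534 = 986
u_50 = 604·986 + 458·714 + 835·691 = 167
u_51 = 604·167 + 458·986 + 835·714 = 404
u_52 = 604·404 + 458·167 + 835·986 = 615
u_53 = 604·615 + 458·404 + 835·167 = 736
u_54 = 604·736 + 458·615 + 835·404 = 68
u_55 = 604·68 + 458·736 + 835·615 = 738
u_56 = 604·738 + 458·68 + 835·736 = 727
u_57 = 604·727 + 458·738 + 835·68 = 458
u_58 = 604·458 + 458·727 + 835·738 = 902
u_59 = 604·902 + 458·458 + 835·727 = 476
u_60 = 604·476 + 458·902 + 835·458 = 393
u_61 = 604·393 + 458·476 + 835·902 = 777
u_62 = 604·777 + 458·393 + 835·476 = 429
u_63 = 604·429 + 458·777 + 835·393 = 731
u_64 = 604·731 + 458·429 + 835·777 = 326
u_65 = 604·326 + 458·731 + 835·429 = 988
u_66 = 604·988 + 458·326 + 835·731 = 349
u_67 = 604·349 + 458·988 + 835·326 = 167
u_68 = 604·167 + 458·349 + 835·988 = 6
u_69 = 604·6 + 458·167 + 835·349 = 213
u_70 = 604·213 + 458·6 + 835·167 = 433
u_71 = 604·433 + 458·213 + 835·6 = 856
u_72 = 604·856 + 458·433 + 835·213 = 228
u_73 = 604·228 + 458·856 + 835·433 = 368
u_74 = 604·368 + 458·228 + 835·856 = 168
u_75 = 604·168 + 458·368 + 835·228 = 292
u_76 = 604·292 + 458·168 + 835·368 = 597
u_77 = 604·597 + 458·292 + 835·168 = 952
u_78 = 604·952 + 458·597 + 835·292 = 516
u_79 = 604·516 + 458·952 + 835·597 = 60
u_80 = 604·60 + 458·516 + 835·952 = 975
u_81 = 604·975 + 458·60 + 835·516 = 907
u_82 = 604·907 + 458·975 + 835·60 = 163
u_83 = 604·163 + 458·907 + 835·975 = 139
u_84 = 604·139 + 458·163 + 835·907 = 792
u_85 = 604·792 + 458·139 + 835·163 = 87
u_86 = 604·87 + 458·792 + 835·139 = 615
u_87 = 604·615 + 458·87 + 835·792 = 59
u_88 = 604·59 + 458·615 + 835·87 = 477
u_89 = 604·477 + 458·59 + 835·615 = 266
u_90 = 604·266 + 458·477 + 835·59 = 579
u_91 = 604·579 + 458·266 + 835·477 = 81
u_92 = 604·81 + 458·579 + 835·266 = 437
u_93 = 604·437 + 458·81 + 835·579 = 518
u_94 = 604·518 + 458·437 + 835·81 = 478
u_95 = 604·478 + 458·518 + 835·437 = 913
u_96 = 604·913 + 458·478 + 835·518 = 178
u_97 = 604·178 + 458·913 + 835·478 = 552
u_98 = 604·552 + 458·178 + 835·913 = 793
u_99 = 604·793 + 458·552 + 835·178 = 570
u_100 = 604·570 + 458·793 + 835·552 = 981
u_101 = 604·981 + 458·570 + 835·793 = 221
u_102 = 604·221 + 458·981 + 835·570 = 291

291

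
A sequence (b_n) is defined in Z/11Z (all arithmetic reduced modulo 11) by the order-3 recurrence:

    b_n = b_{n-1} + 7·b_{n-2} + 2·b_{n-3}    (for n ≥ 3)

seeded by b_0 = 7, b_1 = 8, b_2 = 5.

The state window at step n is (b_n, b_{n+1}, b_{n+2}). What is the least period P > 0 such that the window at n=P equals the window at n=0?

40

n=0: window = (7, 8, 5)
n=1: window = (8, 5, 9)
n=2: window = (5, 9, 5)
n=3: window = (9, 5, 1)
n=4: window = (5, 1, 10)
n=5: window = (1, 10, 5)
n=6: window = (10, 5, 0)
n=7: window = (5, 0, 0)
n=8: window = (0, 0, 10)
n=9: window = (0, 10, 10)
n=10: window = (10, 10, 3)
n=11: window = (10, 3, 5)
n=12: window = (3, 5, 2)
n=13: window = (5, 2, 10)
n=14: window = (2, 10, 1)
n=15: window = (10, 1, 9)
n=16: window = (1, 9, 3)
n=17: window = (9, 3, 2)
n=18: window = (3, 2, 8)
n=19: window = (2, 8, 6)
n=20: window = (8, 6, 0)
n=21: window = (6, 0, 3)
n=22: window = (0, 3, 4)
n=23: window = (3, 4, 3)
n=24: window = (4, 3, 4)
n=25: window = (3, 4, 0)
n=26: window = (4, 0, 1)
n=27: window = (0, 1, 9)
n=28: window = (1, 9, 5)
n=29: window = (9, 5, 4)
n=30: window = (5, 4, 2)
n=31: window = (4, 2, 7)
n=32: window = (2, 7, 7)
n=33: window = (7, 7, 5)
n=34: window = (7, 5, 2)
n=35: window = (5, 2, 7)
n=36: window = (2, 7, 9)
n=37: window = (7, 9, 7)
n=38: window = (9, 7, 7)
n=39: window = (7, 7, 8)
n=40: window = (7, 8, 5)
window at n=40 equals window at n=0 → period = 40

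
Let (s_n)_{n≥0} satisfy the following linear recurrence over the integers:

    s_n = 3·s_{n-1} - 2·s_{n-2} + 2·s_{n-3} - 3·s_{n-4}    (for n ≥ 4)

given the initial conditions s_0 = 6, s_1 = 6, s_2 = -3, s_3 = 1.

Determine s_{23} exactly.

s_4 = 3·1 + -2·-3 + 2·6 + -3·6 = 3
s_5 = 3·3 + -2·1 + 2·-3 + -3·6 = -17
s_6 = 3·-17 + -2·3 + 2·1 + -3·-3 = -46
s_7 = 3·-46 + -2·-17 + 2·3 + -3·1 = -101
s_8 = 3·-101 + -2·-46 + 2·-17 + -3·3 = -254
s_9 = 3·-254 + -2·-101 + 2·-46 + -3·-17 = -601
s_10 = 3·-601 + -2·-254 + 2·-101 + -3·-46 = -1359
s_11 = 3·-1359 + -2·-601 + 2·-254 + -3·-101 = -3080
s_12 = 3·-3080 + -2·-1359 + 2·-601 + -3·-254 = -6962
s_13 = 3·-6962 + -2·-3080 + 2·-1359 + -3·-601 = -15641
s_14 = 3·-15641 + -2·-6962 + 2·-3080 + -3·-1359 = -35082
s_15 = 3·-35082 + -2·-15641 + 2·-6962 + -3·-3080 = -78648
s_16 = 3·-78648 + -2·-35082 + 2·-15641 + -3·-6962 = -176176
s_17 = 3·-176176 + -2·-78648 + 2·-35082 + -3·-15641 = -394473
s_18 = 3·-394473 + -2·-176176 + 2·-78648 + -3·-35082 = -883117
s_19 = 3·-883117 + -2·-394473 + 2·-176176 + -3·-78648 = -1976813
s_20 = 3·-1976813 + -2·-883117 + 2·-394473 + -3·-176176 = -4424623
s_21 = 3·-4424623 + -2·-1976813 + 2·-883117 + -3·-394473 = -9903058
s_22 = 3·-9903058 + -2·-4424623 + 2·-1976813 + -3·-883117 = -22164203
s_23 = 3·-22164203 + -2·-9903058 + 2·-4424623 + -3·-1976813 = -49605300

-49605300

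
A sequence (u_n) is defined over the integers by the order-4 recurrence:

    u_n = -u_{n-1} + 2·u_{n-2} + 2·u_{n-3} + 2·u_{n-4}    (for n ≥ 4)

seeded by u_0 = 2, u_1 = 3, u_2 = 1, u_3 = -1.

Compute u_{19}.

-51935

u_4 = -1·-1 + 2·1 + 2·3 + 2·2 = 13
u_5 = -1·13 + 2·-1 + 2·1 + 2·3 = -7
u_6 = -1·-7 + 2·13 + 2·-1 + 2·1 = 33
u_7 = -1·33 + 2·-7 + 2·13 + 2·-1 = -23
u_8 = -1·-23 + 2·33 + 2·-7 + 2·13 = 101
u_9 = -1·101 + 2·-23 + 2·33 + 2·-7 = -95
u_10 = -1·-95 + 2·101 + 2·-23 + 2·33 = 317
u_11 = -1·317 + 2·-95 + 2·101 + 2·-23 = -351
u_12 = -1·-351 + 2·317 + 2·-95 + 2·101 = 997
u_13 = -1·997 + 2·-351 + 2·317 + 2·-95 = -1255
u_14 = -1·-1255 + 2·997 + 2·-351 + 2·317 = 3181
u_15 = -1·3181 + 2·-1255 + 2·997 + 2·-351 = -4399
u_16 = -1·-4399 + 2·3181 + 2·-1255 + 2·997 = 10245
u_17 = -1·10245 + 2·-4399 + 2·3181 + 2·-1255 = -15191
u_18 = -1·-15191 + 2·10245 + 2·-4399 + 2·3181 = 33245
u_19 = -1·33245 + 2·-15191 + 2·10245 + 2·-4399 = -51935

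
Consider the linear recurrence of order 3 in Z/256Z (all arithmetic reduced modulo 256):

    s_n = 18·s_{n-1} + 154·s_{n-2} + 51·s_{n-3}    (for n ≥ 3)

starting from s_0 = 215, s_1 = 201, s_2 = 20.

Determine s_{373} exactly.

s_3 = 18·20 + 154·201 + 51·215 = 39
s_4 = 18·39 + 154·20 + 51·201 = 209
s_5 = 18·209 + 154·39 + 51·20 = 36
s_6 = 18·36 + 154·209 + 51·39 = 7
s_7 = 18·7 + 154·36 + 51·209 = 201
s_8 = 18·201 + 154·7 + 51·36 = 132
s_9 = 18·132 + 154·201 + 51·7 = 151
s_10 = 18·151 + 154·132 + 51·201 = 17
s_11 = 18·17 + 154·151 + 51·132 = 84
s_12 = 18·84 + 154·17 + 51·151 = 55
s_13 = 18·55 + 154·84 + 51·17 = 201
s_14 = 18·201 + 154·55 + 51·84 = 244
s_15 = 18·244 + 154·201 + 51·55 = 7
s_16 = 18·7 + 154·244 + 51·201 = 81
s_17 = 18·81 + 154·7 + 51·244 = 132
s_18 = 18·132 + 154·81 + 51·7 = 103
s_19 = 18·103 + 154·132 + 51·81 = 201
s_20 = 18·201 + 154·103 + 51·132 = 100
s_21 = 18·100 + 154·201 + 51·103 = 119
s_22 = 18·119 + 154·100 + 51·201 = 145
s_23 = 18·145 + 154·119 + 51·100 = 180
s_24 = 18·180 + 154·145 + 51·119 = 151
s_25 = 18·151 + 154·180 + 51·145 = 201
s_26 = 18·201 + 154·151 + 51·180 = 212
s_27 = 18·212 + 154·201 + 51·151 = 231
s_28 = 18·231 + 154·212 + 51·201 = 209
s_29 = 18·209 + 154·231 + 51·212 = 228
s_30 = 18·228 + 154·209 + 51·231 = 199
s_31 = 18·199 + 154·228 + 51·209 = 201
s_32 = 18·201 + 154·199 + 51·228 = 68
s_33 = 18·68 + 154·201 + 51·199 = 87
s_34 = 18·87 + 154·68 + 51·201 = 17
s_35 = 18·17 + 154·87 + 51·68 = 20
s_36 = 18·20 + 154·17 + 51·87 = 247
s_37 = 18·247 + 154·20 + 51·17 = 201
s_38 = 18·201 + 154·247 + 51·20 = 180
s_39 = 18·180 + 154·201 + 51·247 = 199
s_40 = 18·199 + 154·180 + 51·201 = 81
s_41 = 18·81 + 154·199 + 51·180 = 68
s_42 = 18·68 + 154·81 + 51·199 = 39
s_43 = 18·39 + 154·68 + 51·81 = 201
s_44 = 18·201 + 154·39 + 51·68 = 36
s_45 = 18·36 + 154·201 + 51·39 = 55
s_46 = 18·55 + 154·36 + 51·201 = 145
s_47 = 18·145 + 154·55 + 51·36 = 116
s_48 = 18·116 + 154·145 + 51·55 = 87
s_49 = 18·87 + 154·116 + 51·145 = 201
s_50 = 18·201 + 154·87 + 51·116 = 148
s_51 = 18·148 + 154·201 + 51·87 = 167
s_52 = 18·167 + 154·148 + 51·201 = 209
s_53 = 18·209 + 154·167 + 51·148 = 164
s_54 = 18·164 + 154·209 + 51·167 = 135
s_55 = 18·135 + 154·164 + 51·209 = 201
s_56 = 18·201 + 154·135 + 51·164 = 4
s_57 = 18·4 + 154·201 + 51·135 = 23
s_58 = 18·23 + 154·4 + 51·201 = 17
s_59 = 18·17 + 154·23 + 51·4 = 212
s_60 = 18·212 + 154·17 + 51·23 = 183
s_61 = 18·183 + 154·212 + 51·17 = 201
s_62 = 18·201 + 154·183 + 51·212 = 116
s_63 = 18·116 + 154·201 + 51·183 = 135
s_64 = 18·135 + 154·116 + 51·201 = 81
s_65 = 18·81 + 154·135 + 51·116 = 4
s_66 = 18·4 + 154·81 + 51·135 = 231
s_67 = 18·231 + 154·4 + 51·81 = 201
s_68 = 18·201 + 154·231 + 51·4 = 228
s_69 = 18·228 + 154·201 + 51·231 = 247
s_70 = 18·247 + 154·228 + 51·201 = 145
s_71 = 18·145 + 154·247 + 51·228 = 52
s_72 = 18·52 + 154·145 + 51·247 = 23
s_73 = 18·23 + 154·52 + 51·145 = 201
s_74 = 18·201 + 154·23 + 51·52 = 84
s_75 = 18·84 + 154·201 + 51·23 = 103
s_76 = 18·103 + 154·84 + 51·201 = 209
s_77 = 18·209 + 154·103 + 51·84 = 100
s_78 = 18·100 + 154·209 + 51·103 = 71
s_79 = 18·71 + 154·100 + 51·209 = 201
s_80 = 18·201 + 154·71 + 51·100 = 196
s_81 = 18·196 + 154·201 + 51·71 = 215
s_82 = 18·215 + 154·196 + 51·201 = 17
s_83 = 18·17 + 154·215 + 51·196 = 148
s_84 = 18·148 + 154·17 + 51·215 = 119
s_85 = 18·119 + 154·148 + 51·17 = 201
s_86 = 18·201 + 154·119 + 51·148 = 52
s_87 = 18·52 + 154·201 + 51·119 = 71
s_88 = 18·71 + 154·52 + 51·201 = 81
s_89 = 18·81 + 154·71 + 51·52 = 196
s_90 = 18·196 + 154·81 + 51·71 = 167
s_91 = 18·167 + 154·196 + 51·81 = 201
s_92 = 18·201 + 154·167 + 51·196 = 164
s_93 = 18·164 + 154·201 + 51·167 = 183
s_94 = 18·183 + 154·164 + 51·201 = 145
s_95 = 18·145 + 154·183 + 51·164 = 244
s_96 = 18·244 + 154·145 + 51·183 = 215
s_97 = 18·215 + 154·244 + 51·145 = 201
s_98 = 18·201 + 154·215 + 51·244 = 20
(s_96, s_97, s_98) = (215, 201, 20) = (s_0, s_1, s_2), so the sequence has period 96.
373 ≡ 85 (mod 96), hence s_373 = s_85 = 201.

201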